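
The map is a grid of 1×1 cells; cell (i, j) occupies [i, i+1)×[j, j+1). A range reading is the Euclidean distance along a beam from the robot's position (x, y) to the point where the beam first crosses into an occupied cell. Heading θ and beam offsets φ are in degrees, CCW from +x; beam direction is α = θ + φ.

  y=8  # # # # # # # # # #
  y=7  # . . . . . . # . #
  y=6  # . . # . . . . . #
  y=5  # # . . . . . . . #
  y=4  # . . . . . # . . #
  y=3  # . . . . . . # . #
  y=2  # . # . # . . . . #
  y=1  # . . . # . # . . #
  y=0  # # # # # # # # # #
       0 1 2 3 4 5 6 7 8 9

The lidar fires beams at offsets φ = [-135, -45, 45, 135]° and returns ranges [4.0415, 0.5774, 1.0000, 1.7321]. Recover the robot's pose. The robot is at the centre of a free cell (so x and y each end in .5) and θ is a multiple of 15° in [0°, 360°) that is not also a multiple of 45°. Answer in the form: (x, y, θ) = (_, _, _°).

The pose lattice has 47·16 = 752 candidates. Test each by forward raycasting.
  (4.5, 3.5, 300°): beam 1 = 3.6235 ≠ 4.0415 ✗
  (7.5, 2.5, 30°): beam 1 = 1.5529 ≠ 4.0415 ✗
  (2.5, 6.5, 285°): beam 1 = 1.7321 ≠ 4.0415 ✗
  (5.5, 3.5, 195°): beam 1 = 1.0000 ≠ 4.0415 ✗
  (3.5, 1.5, 345°): beam 1 = 1.0000 ≠ 4.0415 ✗
  …
  (5.5, 2.5, 255°): r_1=4.0415, r_2=0.5774, r_3=1.0000, r_4=1.7321 — all match ✓
No second candidate reproduces the full scan.

(x, y, θ) = (5.5, 2.5, 255°)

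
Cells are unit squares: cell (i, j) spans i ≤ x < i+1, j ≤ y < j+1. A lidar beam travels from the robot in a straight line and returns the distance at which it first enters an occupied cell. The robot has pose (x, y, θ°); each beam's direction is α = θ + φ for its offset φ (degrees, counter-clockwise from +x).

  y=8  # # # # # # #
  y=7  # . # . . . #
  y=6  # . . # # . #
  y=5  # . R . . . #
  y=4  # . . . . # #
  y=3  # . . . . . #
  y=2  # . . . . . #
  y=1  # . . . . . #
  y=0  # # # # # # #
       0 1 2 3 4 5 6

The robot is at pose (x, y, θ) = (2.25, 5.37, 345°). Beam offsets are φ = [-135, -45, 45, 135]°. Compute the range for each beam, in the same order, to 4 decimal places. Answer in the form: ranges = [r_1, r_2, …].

beam 1: φ=-135°, α=210°
  d=(-0.8660,-0.5000)  start (2,5)  tX=0.2887 tY=0.7400  stride 1/|dx|=1.1547 1/|dy|=2.0000
    cross x-line → (1,5), t=0.2887
    cross y-line → (1,4), t=0.7400
    cross x-line → (0,4), t=1.4434 (wall)
  → r_1 = 1.4434
beam 2: φ=-45°, α=300°
  d=(0.5000,-0.8660)  start (2,5)  tX=1.5000 tY=0.4272  stride 1/|dx|=2.0000 1/|dy|=1.1547
    cross y-line → (2,4), t=0.4272
    cross x-line → (3,4), t=1.5000
    cross y-line → (3,3), t=1.5819
    cross y-line → (3,2), t=2.7366
    cross x-line → (4,2), t=3.5000
    cross y-line → (4,1), t=3.8913
    cross y-line → (4,0), t=5.0460 (wall)
  → r_2 = 5.0460
beam 3: φ=45°, α=30°
  d=(0.8660,0.5000)  start (2,5)  tX=0.8660 tY=1.2600  stride 1/|dx|=1.1547 1/|dy|=2.0000
    cross x-line → (3,5), t=0.8660
    cross y-line → (3,6), t=1.2600 (wall)
  → r_3 = 1.2600
beam 4: φ=135°, α=120°
  d=(-0.5000,0.8660)  start (2,5)  tX=0.5000 tY=0.7275  stride 1/|dx|=2.0000 1/|dy|=1.1547
    cross x-line → (1,5), t=0.5000
    cross y-line → (1,6), t=0.7275
    cross y-line → (1,7), t=1.8822
    cross x-line → (0,7), t=2.5000 (wall)
  → r_4 = 2.5000

ranges = [1.4434, 5.0460, 1.2600, 2.5000]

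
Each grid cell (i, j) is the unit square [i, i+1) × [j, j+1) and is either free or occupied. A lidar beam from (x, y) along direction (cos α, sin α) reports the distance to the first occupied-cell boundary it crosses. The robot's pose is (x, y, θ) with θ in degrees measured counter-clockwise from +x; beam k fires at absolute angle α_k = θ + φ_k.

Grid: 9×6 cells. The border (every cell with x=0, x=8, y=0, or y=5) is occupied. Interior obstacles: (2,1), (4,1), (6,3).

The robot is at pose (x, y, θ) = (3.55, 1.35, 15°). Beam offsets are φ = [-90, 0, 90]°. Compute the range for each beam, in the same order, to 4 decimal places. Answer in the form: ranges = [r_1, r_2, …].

beam 1: φ=-90°, α=285°
  cosα=0.2588 sinα=-0.9659 | (3,1) | tMaxX 1.7387 tMaxY 0.3623 | tΔX 3.8637 tΔY 1.0353
    t=0.3623 [y] (3,0) — stop
  → r_1 = 0.3623
beam 2: φ=0°, α=15°
  cosα=0.9659 sinα=0.2588 | (3,1) | tMaxX 0.4659 tMaxY 2.5114 | tΔX 1.0353 tΔY 3.8637
    t=0.4659 [x] (4,1) — stop
  → r_2 = 0.4659
beam 3: φ=90°, α=105°
  cosα=-0.2588 sinα=0.9659 | (3,1) | tMaxX 2.1250 tMaxY 0.6729 | tΔX 3.8637 tΔY 1.0353
    t=0.6729 [y] (3,2)
    t=1.7082 [y] (3,3)
    t=2.1250 [x] (2,3)
    t=2.7435 [y] (2,4)
    t=3.7788 [y] (2,5) — stop
  → r_3 = 3.7788

ranges = [0.3623, 0.4659, 3.7788]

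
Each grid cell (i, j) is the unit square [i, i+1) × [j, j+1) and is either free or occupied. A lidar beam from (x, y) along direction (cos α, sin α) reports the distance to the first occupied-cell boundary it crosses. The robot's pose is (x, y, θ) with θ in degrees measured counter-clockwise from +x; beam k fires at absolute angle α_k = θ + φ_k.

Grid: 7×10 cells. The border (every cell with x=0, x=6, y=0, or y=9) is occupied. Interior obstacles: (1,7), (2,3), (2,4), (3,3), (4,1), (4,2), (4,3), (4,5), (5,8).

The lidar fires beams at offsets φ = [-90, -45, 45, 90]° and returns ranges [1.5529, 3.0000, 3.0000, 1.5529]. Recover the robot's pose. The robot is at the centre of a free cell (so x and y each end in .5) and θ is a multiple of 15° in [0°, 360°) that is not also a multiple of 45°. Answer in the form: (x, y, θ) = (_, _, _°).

Enumerate (i+0.5, j+0.5, θ) over the 31 free cells and 16 admissible headings. For each, cast all 4 beams and compare to the given ranges.
  (3.5, 1.5, 105°): beam 1 = 0.5176 ≠ 1.5529 ✗
  (4.5, 8.5, 330°): beam 1 = 4.0415 ≠ 1.5529 ✗
  (3.5, 8.5, 330°): beam 1 = 5.0000 ≠ 1.5529 ✗
  (5.5, 4.5, 255°): beam 1 = 4.6587 ≠ 1.5529 ✗
  …
  (4.5, 7.5, 195°): r_1=1.5529, r_2=3.0000, r_3=3.0000, r_4=1.5529 — all match ✓
No second candidate reproduces the full scan.

(x, y, θ) = (4.5, 7.5, 195°)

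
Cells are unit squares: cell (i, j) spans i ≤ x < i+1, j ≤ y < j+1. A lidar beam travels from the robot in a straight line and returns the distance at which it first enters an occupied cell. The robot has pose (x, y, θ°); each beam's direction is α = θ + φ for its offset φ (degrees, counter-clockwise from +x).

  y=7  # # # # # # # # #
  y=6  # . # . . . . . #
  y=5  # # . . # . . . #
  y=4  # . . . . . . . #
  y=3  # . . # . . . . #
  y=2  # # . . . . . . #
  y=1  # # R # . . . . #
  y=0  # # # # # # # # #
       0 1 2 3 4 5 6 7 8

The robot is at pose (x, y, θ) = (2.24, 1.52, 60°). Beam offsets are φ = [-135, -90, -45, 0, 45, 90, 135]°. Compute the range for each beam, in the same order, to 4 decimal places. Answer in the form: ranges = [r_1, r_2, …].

beam 1: φ=-135°, α=285°
  direction (0.2588, -0.9659); cell (2,1); t to first gridline: x 2.9364, y 0.5383 (then +3.8637 / +1.0353)
    (2,0) via y @ 0.5383  # hit
  → r_1 = 0.5383
beam 2: φ=-90°, α=330°
  direction (0.8660, -0.5000); cell (2,1); t to first gridline: x 0.8776, y 1.0400 (then +1.1547 / +2.0000)
    (3,1) via x @ 0.8776  # hit
  → r_2 = 0.8776
beam 3: φ=-45°, α=15°
  direction (0.9659, 0.2588); cell (2,1); t to first gridline: x 0.7868, y 1.8546 (then +1.0353 / +3.8637)
    (3,1) via x @ 0.7868  # hit
  → r_3 = 0.7868
beam 4: φ=0°, α=60°
  direction (0.5000, 0.8660); cell (2,1); t to first gridline: x 1.5200, y 0.5543 (then +2.0000 / +1.1547)
    (2,2) via y @ 0.5543
    (3,2) via x @ 1.5200
    (3,3) via y @ 1.7090  # hit
  → r_4 = 1.7090
beam 5: φ=45°, α=105°
  direction (-0.2588, 0.9659); cell (2,1); t to first gridline: x 0.9273, y 0.4969 (then +3.8637 / +1.0353)
    (2,2) via y @ 0.4969
    (1,2) via x @ 0.9273  # hit
  → r_5 = 0.9273
beam 6: φ=90°, α=150°
  direction (-0.8660, 0.5000); cell (2,1); t to first gridline: x 0.2771, y 0.9600 (then +1.1547 / +2.0000)
    (1,1) via x @ 0.2771  # hit
  → r_6 = 0.2771
beam 7: φ=135°, α=195°
  direction (-0.9659, -0.2588); cell (2,1); t to first gridline: x 0.2485, y 2.0091 (then +1.0353 / +3.8637)
    (1,1) via x @ 0.2485  # hit
  → r_7 = 0.2485

ranges = [0.5383, 0.8776, 0.7868, 1.7090, 0.9273, 0.2771, 0.2485]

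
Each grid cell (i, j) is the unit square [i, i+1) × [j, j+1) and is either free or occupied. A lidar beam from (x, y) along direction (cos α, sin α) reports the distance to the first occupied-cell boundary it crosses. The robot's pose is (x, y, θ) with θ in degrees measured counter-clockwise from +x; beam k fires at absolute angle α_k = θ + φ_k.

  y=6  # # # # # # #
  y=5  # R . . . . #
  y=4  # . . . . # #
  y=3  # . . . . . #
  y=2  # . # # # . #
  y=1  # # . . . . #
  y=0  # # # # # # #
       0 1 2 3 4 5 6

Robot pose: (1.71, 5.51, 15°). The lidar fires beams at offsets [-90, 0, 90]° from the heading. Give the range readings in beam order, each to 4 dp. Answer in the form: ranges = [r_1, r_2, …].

ranges = [2.5985, 1.8932, 0.5073]

beam 1: φ=-90°, α=285°
  dir = (cos 285°, sin 285°) = (0.2588, -0.9659); from cell (1,5)
  next x-line at t=1.1205, next y-line at t=0.5280; Δt_x=3.8637, Δt_y=1.0353
    y: enter (1,4) at t=0.5280
    x: enter (2,4) at t=1.1205
    y: enter (2,3) at t=1.5633
    y: enter (2,2) at t=2.5985 ← occupied
  → r_1 = 2.5985
beam 2: φ=0°, α=15°
  dir = (cos 15°, sin 15°) = (0.9659, 0.2588); from cell (1,5)
  next x-line at t=0.3002, next y-line at t=1.8932; Δt_x=1.0353, Δt_y=3.8637
    x: enter (2,5) at t=0.3002
    x: enter (3,5) at t=1.3355
    y: enter (3,6) at t=1.8932 ← occupied
  → r_2 = 1.8932
beam 3: φ=90°, α=105°
  dir = (cos 105°, sin 105°) = (-0.2588, 0.9659); from cell (1,5)
  next x-line at t=2.7432, next y-line at t=0.5073; Δt_x=3.8637, Δt_y=1.0353
    y: enter (1,6) at t=0.5073 ← occupied
  → r_3 = 0.5073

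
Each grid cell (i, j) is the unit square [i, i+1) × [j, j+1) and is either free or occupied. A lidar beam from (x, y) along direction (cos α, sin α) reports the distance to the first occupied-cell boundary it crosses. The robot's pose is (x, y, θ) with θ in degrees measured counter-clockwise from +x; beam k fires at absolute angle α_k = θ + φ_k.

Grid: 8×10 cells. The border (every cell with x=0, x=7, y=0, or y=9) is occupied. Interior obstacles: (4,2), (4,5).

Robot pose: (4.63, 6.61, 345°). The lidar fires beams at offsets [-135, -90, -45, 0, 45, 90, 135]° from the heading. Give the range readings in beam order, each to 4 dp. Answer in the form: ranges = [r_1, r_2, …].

beam 1: φ=-135°, α=210°
  d=(-0.8660,-0.5000)  start (4,6)  tX=0.7275 tY=1.2200  stride 1/|dx|=1.1547 1/|dy|=2.0000
    cross x-line → (3,6), t=0.7275
    cross y-line → (3,5), t=1.2200
    cross x-line → (2,5), t=1.8822
    cross x-line → (1,5), t=3.0369
    cross y-line → (1,4), t=3.2200
    cross x-line → (0,4), t=4.1916 (wall)
  → r_1 = 4.1916
beam 2: φ=-90°, α=255°
  d=(-0.2588,-0.9659)  start (4,6)  tX=2.4341 tY=0.6315  stride 1/|dx|=3.8637 1/|dy|=1.0353
    cross y-line → (4,5), t=0.6315 (wall)
  → r_2 = 0.6315
beam 3: φ=-45°, α=300°
  d=(0.5000,-0.8660)  start (4,6)  tX=0.7400 tY=0.7044  stride 1/|dx|=2.0000 1/|dy|=1.1547
    cross y-line → (4,5), t=0.7044 (wall)
  → r_3 = 0.7044
beam 4: φ=0°, α=345°
  d=(0.9659,-0.2588)  start (4,6)  tX=0.3831 tY=2.3569  stride 1/|dx|=1.0353 1/|dy|=3.8637
    cross x-line → (5,6), t=0.3831
    cross x-line → (6,6), t=1.4183
    cross y-line → (6,5), t=2.3569
    cross x-line → (7,5), t=2.4536 (wall)
  → r_4 = 2.4536
beam 5: φ=45°, α=30°
  d=(0.8660,0.5000)  start (4,6)  tX=0.4272 tY=0.7800  stride 1/|dx|=1.1547 1/|dy|=2.0000
    cross x-line → (5,6), t=0.4272
    cross y-line → (5,7), t=0.7800
    cross x-line → (6,7), t=1.5819
    cross x-line → (7,7), t=2.7366 (wall)
  → r_5 = 2.7366
beam 6: φ=90°, α=75°
  d=(0.2588,0.9659)  start (4,6)  tX=1.4296 tY=0.4038  stride 1/|dx|=3.8637 1/|dy|=1.0353
    cross y-line → (4,7), t=0.4038
    cross x-line → (5,7), t=1.4296
    cross y-line → (5,8), t=1.4390
    cross y-line → (5,9), t=2.4743 (wall)
  → r_6 = 2.4743
beam 7: φ=135°, α=120°
  d=(-0.5000,0.8660)  start (4,6)  tX=1.2600 tY=0.4503  stride 1/|dx|=2.0000 1/|dy|=1.1547
    cross y-line → (4,7), t=0.4503
    cross x-line → (3,7), t=1.2600
    cross y-line → (3,8), t=1.6050
    cross y-line → (3,9), t=2.7597 (wall)
  → r_7 = 2.7597

ranges = [4.1916, 0.6315, 0.7044, 2.4536, 2.7366, 2.4743, 2.7597]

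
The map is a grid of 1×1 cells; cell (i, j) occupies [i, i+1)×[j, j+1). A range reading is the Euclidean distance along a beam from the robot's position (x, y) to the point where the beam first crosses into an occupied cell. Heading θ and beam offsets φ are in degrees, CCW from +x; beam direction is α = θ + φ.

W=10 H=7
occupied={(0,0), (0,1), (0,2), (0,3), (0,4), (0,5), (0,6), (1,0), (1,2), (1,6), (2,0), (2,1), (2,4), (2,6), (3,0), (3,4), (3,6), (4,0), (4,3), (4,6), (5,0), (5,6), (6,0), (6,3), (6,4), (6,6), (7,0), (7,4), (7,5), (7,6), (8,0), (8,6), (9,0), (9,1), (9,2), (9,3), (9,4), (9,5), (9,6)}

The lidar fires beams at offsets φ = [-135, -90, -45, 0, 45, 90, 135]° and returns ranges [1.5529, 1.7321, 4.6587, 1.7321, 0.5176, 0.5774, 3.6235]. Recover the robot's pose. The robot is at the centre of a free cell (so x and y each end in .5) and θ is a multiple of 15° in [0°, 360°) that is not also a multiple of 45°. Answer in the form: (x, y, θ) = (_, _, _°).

(x, y, θ) = (4.5, 2.5, 30°)

Enumerate (i+0.5, j+0.5, θ) over the 31 free cells and 16 admissible headings. For each, cast all 7 beams and compare to the given ranges.
  (1.5, 4.5, 210°): beam 2 = 1.0000 ≠ 1.7321 ✗
  (4.5, 5.5, 60°): beam 3 = 1.9319 ≠ 4.6587 ✗
  (5.5, 5.5, 165°): beam 1 = 1.0000 ≠ 1.5529 ✗
  …
  (4.5, 2.5, 30°): r_1=1.5529, r_2=1.7321, r_3=4.6587, r_4=1.7321, r_5=0.5176, r_6=0.5774, r_7=3.6235 — all match ✓
Unique over the lattice → pose = (4.5, 2.5, 30°).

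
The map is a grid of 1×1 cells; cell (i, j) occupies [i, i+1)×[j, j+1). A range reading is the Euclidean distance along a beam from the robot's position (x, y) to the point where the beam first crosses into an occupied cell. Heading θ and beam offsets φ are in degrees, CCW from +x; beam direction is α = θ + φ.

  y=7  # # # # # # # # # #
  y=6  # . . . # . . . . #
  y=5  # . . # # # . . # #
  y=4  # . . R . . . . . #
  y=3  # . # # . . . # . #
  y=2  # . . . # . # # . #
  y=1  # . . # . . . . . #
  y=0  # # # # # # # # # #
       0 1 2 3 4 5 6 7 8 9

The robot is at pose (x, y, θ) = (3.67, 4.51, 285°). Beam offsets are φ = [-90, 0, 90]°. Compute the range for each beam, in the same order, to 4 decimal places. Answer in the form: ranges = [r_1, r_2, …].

ranges = [2.7642, 0.5280, 1.8932]

beam 1: φ=-90°, α=195°
  d=(-0.9659,-0.2588)  start (3,4)  tX=0.6936 tY=1.9705  stride 1/|dx|=1.0353 1/|dy|=3.8637
    cross x-line → (2,4), t=0.6936
    cross x-line → (1,4), t=1.7289
    cross y-line → (1,3), t=1.9705
    cross x-line → (0,3), t=2.7642 (wall)
  → r_1 = 2.7642
beam 2: φ=0°, α=285°
  d=(0.2588,-0.9659)  start (3,4)  tX=1.2750 tY=0.5280  stride 1/|dx|=3.8637 1/|dy|=1.0353
    cross y-line → (3,3), t=0.5280 (wall)
  → r_2 = 0.5280
beam 3: φ=90°, α=15°
  d=(0.9659,0.2588)  start (3,4)  tX=0.3416 tY=1.8932  stride 1/|dx|=1.0353 1/|dy|=3.8637
    cross x-line → (4,4), t=0.3416
    cross x-line → (5,4), t=1.3769
    cross y-line → (5,5), t=1.8932 (wall)
  → r_3 = 1.8932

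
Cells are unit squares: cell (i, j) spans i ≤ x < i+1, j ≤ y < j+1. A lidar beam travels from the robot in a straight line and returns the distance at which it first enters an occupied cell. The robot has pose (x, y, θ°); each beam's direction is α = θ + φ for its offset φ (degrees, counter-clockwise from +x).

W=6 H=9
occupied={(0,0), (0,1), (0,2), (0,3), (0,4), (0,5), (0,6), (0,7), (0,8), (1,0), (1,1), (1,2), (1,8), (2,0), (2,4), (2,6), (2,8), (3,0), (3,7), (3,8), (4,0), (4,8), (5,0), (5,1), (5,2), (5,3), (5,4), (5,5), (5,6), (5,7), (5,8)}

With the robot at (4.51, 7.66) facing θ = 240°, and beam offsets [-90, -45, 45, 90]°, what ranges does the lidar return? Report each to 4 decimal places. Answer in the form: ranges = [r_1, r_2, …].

beam 1: φ=-90°, α=150°
  dir = (cos 150°, sin 150°) = (-0.8660, 0.5000); from cell (4,7)
  next x-line at t=0.5889, next y-line at t=0.6800; Δt_x=1.1547, Δt_y=2.0000
    x: enter (3,7) at t=0.5889 ← occupied
  → r_1 = 0.5889
beam 2: φ=-45°, α=195°
  dir = (cos 195°, sin 195°) = (-0.9659, -0.2588); from cell (4,7)
  next x-line at t=0.5280, next y-line at t=2.5500; Δt_x=1.0353, Δt_y=3.8637
    x: enter (3,7) at t=0.5280 ← occupied
  → r_2 = 0.5280
beam 3: φ=45°, α=285°
  dir = (cos 285°, sin 285°) = (0.2588, -0.9659); from cell (4,7)
  next x-line at t=1.8932, next y-line at t=0.6833; Δt_x=3.8637, Δt_y=1.0353
    y: enter (4,6) at t=0.6833
    y: enter (4,5) at t=1.7186
    x: enter (5,5) at t=1.8932 ← occupied
  → r_3 = 1.8932
beam 4: φ=90°, α=330°
  dir = (cos 330°, sin 330°) = (0.8660, -0.5000); from cell (4,7)
  next x-line at t=0.5658, next y-line at t=1.3200; Δt_x=1.1547, Δt_y=2.0000
    x: enter (5,7) at t=0.5658 ← occupied
  → r_4 = 0.5658

ranges = [0.5889, 0.5280, 1.8932, 0.5658]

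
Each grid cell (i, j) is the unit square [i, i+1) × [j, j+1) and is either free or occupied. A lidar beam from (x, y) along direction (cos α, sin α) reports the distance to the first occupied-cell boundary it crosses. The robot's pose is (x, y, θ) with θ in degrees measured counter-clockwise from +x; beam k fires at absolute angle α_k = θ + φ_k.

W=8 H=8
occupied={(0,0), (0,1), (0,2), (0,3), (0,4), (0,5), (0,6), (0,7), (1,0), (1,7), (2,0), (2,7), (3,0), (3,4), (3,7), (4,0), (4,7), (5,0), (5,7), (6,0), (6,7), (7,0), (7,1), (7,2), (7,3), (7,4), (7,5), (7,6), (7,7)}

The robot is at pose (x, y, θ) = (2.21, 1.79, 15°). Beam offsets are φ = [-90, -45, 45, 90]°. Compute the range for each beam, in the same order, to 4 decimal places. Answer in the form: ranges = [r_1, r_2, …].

beam 1: φ=-90°, α=285°
  direction (0.2588, -0.9659); cell (2,1); t to first gridline: x 3.0523, y 0.8179 (then +3.8637 / +1.0353)
    (2,0) via y @ 0.8179  # hit
  → r_1 = 0.8179
beam 2: φ=-45°, α=330°
  direction (0.8660, -0.5000); cell (2,1); t to first gridline: x 0.9122, y 1.5800 (then +1.1547 / +2.0000)
    (3,1) via x @ 0.9122
    (3,0) via y @ 1.5800  # hit
  → r_2 = 1.5800
beam 3: φ=45°, α=60°
  direction (0.5000, 0.8660); cell (2,1); t to first gridline: x 1.5800, y 0.2425 (then +2.0000 / +1.1547)
    (2,2) via y @ 0.2425
    (2,3) via y @ 1.3972
    (3,3) via x @ 1.5800
    (3,4) via y @ 2.5519  # hit
  → r_3 = 2.5519
beam 4: φ=90°, α=105°
  direction (-0.2588, 0.9659); cell (2,1); t to first gridline: x 0.8114, y 0.2174 (then +3.8637 / +1.0353)
    (2,2) via y @ 0.2174
    (1,2) via x @ 0.8114
    (1,3) via y @ 1.2527
    (1,4) via y @ 2.2880
    (1,5) via y @ 3.3232
    (1,6) via y @ 4.3585
    (0,6) via x @ 4.6751  # hit
  → r_4 = 4.6751

ranges = [0.8179, 1.5800, 2.5519, 4.6751]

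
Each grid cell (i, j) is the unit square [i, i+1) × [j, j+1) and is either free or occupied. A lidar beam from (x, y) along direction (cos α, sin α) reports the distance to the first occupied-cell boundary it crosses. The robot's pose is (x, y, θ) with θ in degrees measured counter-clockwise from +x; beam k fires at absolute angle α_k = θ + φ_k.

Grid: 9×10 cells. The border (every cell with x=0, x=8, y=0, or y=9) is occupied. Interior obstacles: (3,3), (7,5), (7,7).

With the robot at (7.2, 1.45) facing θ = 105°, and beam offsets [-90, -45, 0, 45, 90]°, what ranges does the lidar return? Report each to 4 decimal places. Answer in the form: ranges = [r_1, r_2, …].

beam 1: φ=-90°, α=15°
  cosα=0.9659 sinα=0.2588 | (7,1) | tMaxX 0.8282 tMaxY 2.1250 | tΔX 1.0353 tΔY 3.8637
    t=0.8282 [x] (8,1) — stop
  → r_1 = 0.8282
beam 2: φ=-45°, α=60°
  cosα=0.5000 sinα=0.8660 | (7,1) | tMaxX 1.6000 tMaxY 0.6351 | tΔX 2.0000 tΔY 1.1547
    t=0.6351 [y] (7,2)
    t=1.6000 [x] (8,2) — stop
  → r_2 = 1.6000
beam 3: φ=0°, α=105°
  cosα=-0.2588 sinα=0.9659 | (7,1) | tMaxX 0.7727 tMaxY 0.5694 | tΔX 3.8637 tΔY 1.0353
    t=0.5694 [y] (7,2)
    t=0.7727 [x] (6,2)
    t=1.6047 [y] (6,3)
    t=2.6400 [y] (6,4)
    t=3.6752 [y] (6,5)
    t=4.6364 [x] (5,5)
    t=4.7105 [y] (5,6)
    t=5.7458 [y] (5,7)
    t=6.7811 [y] (5,8)
    t=7.8163 [y] (5,9) — stop
  → r_3 = 7.8163
beam 4: φ=45°, α=150°
  cosα=-0.8660 sinα=0.5000 | (7,1) | tMaxX 0.2309 tMaxY 1.1000 | tΔX 1.1547 tΔY 2.0000
    t=0.2309 [x] (6,1)
    t=1.1000 [y] (6,2)
    t=1.3856 [x] (5,2)
    t=2.5403 [x] (4,2)
    t=3.1000 [y] (4,3)
    t=3.6950 [x] (3,3) — stop
  → r_4 = 3.6950
beam 5: φ=90°, α=195°
  cosα=-0.9659 sinα=-0.2588 | (7,1) | tMaxX 0.2071 tMaxY 1.7387 | tΔX 1.0353 tΔY 3.8637
    t=0.2071 [x] (6,1)
    t=1.2423 [x] (5,1)
    t=1.7387 [y] (5,0) — stop
  → r_5 = 1.7387

ranges = [0.8282, 1.6000, 7.8163, 3.6950, 1.7387]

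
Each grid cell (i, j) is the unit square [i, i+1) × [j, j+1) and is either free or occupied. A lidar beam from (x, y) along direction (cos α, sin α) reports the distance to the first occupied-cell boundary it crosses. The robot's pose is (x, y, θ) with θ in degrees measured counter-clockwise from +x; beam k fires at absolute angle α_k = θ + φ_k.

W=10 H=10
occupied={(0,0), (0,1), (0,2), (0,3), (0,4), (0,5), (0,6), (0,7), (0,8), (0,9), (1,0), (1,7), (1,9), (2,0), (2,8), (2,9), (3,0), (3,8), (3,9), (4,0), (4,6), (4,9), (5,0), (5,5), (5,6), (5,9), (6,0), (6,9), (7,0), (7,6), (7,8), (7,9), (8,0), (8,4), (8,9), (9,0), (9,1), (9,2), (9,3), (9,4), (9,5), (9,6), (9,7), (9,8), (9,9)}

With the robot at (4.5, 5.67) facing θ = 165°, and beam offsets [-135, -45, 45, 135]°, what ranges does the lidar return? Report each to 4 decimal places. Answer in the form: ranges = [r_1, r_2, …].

beam 1: φ=-135°, α=30°
  cosα=0.8660 sinα=0.5000 | (4,5) | tMaxX 0.5774 tMaxY 0.6600 | tΔX 1.1547 tΔY 2.0000
    t=0.5774 [x] (5,5) — stop
  → r_1 = 0.5774
beam 2: φ=-45°, α=120°
  cosα=-0.5000 sinα=0.8660 | (4,5) | tMaxX 1.0000 tMaxY 0.3811 | tΔX 2.0000 tΔY 1.1547
    t=0.3811 [y] (4,6) — stop
  → r_2 = 0.3811
beam 3: φ=45°, α=210°
  cosα=-0.8660 sinα=-0.5000 | (4,5) | tMaxX 0.5774 tMaxY 1.3400 | tΔX 1.1547 tΔY 2.0000
    t=0.5774 [x] (3,5)
    t=1.3400 [y] (3,4)
    t=1.7321 [x] (2,4)
    t=2.8868 [x] (1,4)
    t=3.3400 [y] (1,3)
    t=4.0415 [x] (0,3) — stop
  → r_3 = 4.0415
beam 4: φ=135°, α=300°
  cosα=0.5000 sinα=-0.8660 | (4,5) | tMaxX 1.0000 tMaxY 0.7736 | tΔX 2.0000 tΔY 1.1547
    t=0.7736 [y] (4,4)
    t=1.0000 [x] (5,4)
    t=1.9283 [y] (5,3)
    t=3.0000 [x] (6,3)
    t=3.0831 [y] (6,2)
    t=4.2378 [y] (6,1)
    t=5.0000 [x] (7,1)
    t=5.3925 [y] (7,0) — stop
  → r_4 = 5.3925

ranges = [0.5774, 0.3811, 4.0415, 5.3925]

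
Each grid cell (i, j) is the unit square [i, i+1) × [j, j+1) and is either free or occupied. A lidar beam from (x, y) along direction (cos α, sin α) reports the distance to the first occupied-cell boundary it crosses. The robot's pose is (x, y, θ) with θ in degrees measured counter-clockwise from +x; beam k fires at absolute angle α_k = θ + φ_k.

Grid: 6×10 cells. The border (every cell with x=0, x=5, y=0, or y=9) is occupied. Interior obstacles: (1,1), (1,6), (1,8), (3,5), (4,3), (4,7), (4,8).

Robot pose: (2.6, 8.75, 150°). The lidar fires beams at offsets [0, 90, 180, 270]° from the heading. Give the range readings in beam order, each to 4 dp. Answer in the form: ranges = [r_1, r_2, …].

ranges = [0.5000, 2.0207, 1.6166, 0.2887]

beam 1: φ=0°, α=150°
  cosα=-0.8660 sinα=0.5000 | (2,8) | tMaxX 0.6928 tMaxY 0.5000 | tΔX 1.1547 tΔY 2.0000
    t=0.5000 [y] (2,9) — stop
  → r_1 = 0.5000
beam 2: φ=90°, α=240°
  cosα=-0.5000 sinα=-0.8660 | (2,8) | tMaxX 1.2000 tMaxY 0.8660 | tΔX 2.0000 tΔY 1.1547
    t=0.8660 [y] (2,7)
    t=1.2000 [x] (1,7)
    t=2.0207 [y] (1,6) — stop
  → r_2 = 2.0207
beam 3: φ=180°, α=330°
  cosα=0.8660 sinα=-0.5000 | (2,8) | tMaxX 0.4619 tMaxY 1.5000 | tΔX 1.1547 tΔY 2.0000
    t=0.4619 [x] (3,8)
    t=1.5000 [y] (3,7)
    t=1.6166 [x] (4,7) — stop
  → r_3 = 1.6166
beam 4: φ=270°, α=60°
  cosα=0.5000 sinα=0.8660 | (2,8) | tMaxX 0.8000 tMaxY 0.2887 | tΔX 2.0000 tΔY 1.1547
    t=0.2887 [y] (2,9) — stop
  → r_4 = 0.2887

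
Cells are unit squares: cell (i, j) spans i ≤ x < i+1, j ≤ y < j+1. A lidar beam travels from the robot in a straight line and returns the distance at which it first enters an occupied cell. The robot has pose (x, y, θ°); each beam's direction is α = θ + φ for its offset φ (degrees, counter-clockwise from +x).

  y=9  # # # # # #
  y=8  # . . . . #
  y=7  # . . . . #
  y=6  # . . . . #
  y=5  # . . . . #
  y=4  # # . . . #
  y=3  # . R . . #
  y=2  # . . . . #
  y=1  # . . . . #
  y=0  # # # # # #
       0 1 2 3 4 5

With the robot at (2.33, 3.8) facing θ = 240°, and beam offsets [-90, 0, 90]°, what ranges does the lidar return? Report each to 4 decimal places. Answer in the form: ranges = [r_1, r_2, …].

beam 1: φ=-90°, α=150°
  cosα=-0.8660 sinα=0.5000 | (2,3) | tMaxX 0.3811 tMaxY 0.4000 | tΔX 1.1547 tΔY 2.0000
    t=0.3811 [x] (1,3)
    t=0.4000 [y] (1,4) — stop
  → r_1 = 0.4000
beam 2: φ=0°, α=240°
  cosα=-0.5000 sinα=-0.8660 | (2,3) | tMaxX 0.6600 tMaxY 0.9238 | tΔX 2.0000 tΔY 1.1547
    t=0.6600 [x] (1,3)
    t=0.9238 [y] (1,2)
    t=2.0785 [y] (1,1)
    t=2.6600 [x] (0,1) — stop
  → r_2 = 2.6600
beam 3: φ=90°, α=330°
  cosα=0.8660 sinα=-0.5000 | (2,3) | tMaxX 0.7736 tMaxY 1.6000 | tΔX 1.1547 tΔY 2.0000
    t=0.7736 [x] (3,3)
    t=1.6000 [y] (3,2)
    t=1.9283 [x] (4,2)
    t=3.0831 [x] (5,2) — stop
  → r_3 = 3.0831

ranges = [0.4000, 2.6600, 3.0831]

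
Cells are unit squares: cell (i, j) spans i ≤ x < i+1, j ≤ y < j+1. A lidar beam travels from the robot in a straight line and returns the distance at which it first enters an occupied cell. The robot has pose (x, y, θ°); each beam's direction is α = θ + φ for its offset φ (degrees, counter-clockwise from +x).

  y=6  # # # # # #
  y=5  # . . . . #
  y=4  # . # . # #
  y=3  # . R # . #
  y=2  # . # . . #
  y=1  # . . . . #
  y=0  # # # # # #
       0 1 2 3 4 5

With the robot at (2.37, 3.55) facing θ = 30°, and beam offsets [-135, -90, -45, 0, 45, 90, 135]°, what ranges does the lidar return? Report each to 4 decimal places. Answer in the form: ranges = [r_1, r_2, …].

ranges = [0.5694, 0.6351, 0.6522, 0.7275, 0.4659, 0.5196, 1.4183]

beam 1: φ=-135°, α=255°
  d=(-0.2588,-0.9659)  start (2,3)  tX=1.4296 tY=0.5694  stride 1/|dx|=3.8637 1/|dy|=1.0353
    cross y-line → (2,2), t=0.5694 (wall)
  → r_1 = 0.5694
beam 2: φ=-90°, α=300°
  d=(0.5000,-0.8660)  start (2,3)  tX=1.2600 tY=0.6351  stride 1/|dx|=2.0000 1/|dy|=1.1547
    cross y-line → (2,2), t=0.6351 (wall)
  → r_2 = 0.6351
beam 3: φ=-45°, α=345°
  d=(0.9659,-0.2588)  start (2,3)  tX=0.6522 tY=2.1250  stride 1/|dx|=1.0353 1/|dy|=3.8637
    cross x-line → (3,3), t=0.6522 (wall)
  → r_3 = 0.6522
beam 4: φ=0°, α=30°
  d=(0.8660,0.5000)  start (2,3)  tX=0.7275 tY=0.9000  stride 1/|dx|=1.1547 1/|dy|=2.0000
    cross x-line → (3,3), t=0.7275 (wall)
  → r_4 = 0.7275
beam 5: φ=45°, α=75°
  d=(0.2588,0.9659)  start (2,3)  tX=2.4341 tY=0.4659  stride 1/|dx|=3.8637 1/|dy|=1.0353
    cross y-line → (2,4), t=0.4659 (wall)
  → r_5 = 0.4659
beam 6: φ=90°, α=120°
  d=(-0.5000,0.8660)  start (2,3)  tX=0.7400 tY=0.5196  stride 1/|dx|=2.0000 1/|dy|=1.1547
    cross y-line → (2,4), t=0.5196 (wall)
  → r_6 = 0.5196
beam 7: φ=135°, α=165°
  d=(-0.9659,0.2588)  start (2,3)  tX=0.3831 tY=1.7387  stride 1/|dx|=1.0353 1/|dy|=3.8637
    cross x-line → (1,3), t=0.3831
    cross x-line → (0,3), t=1.4183 (wall)
  → r_7 = 1.4183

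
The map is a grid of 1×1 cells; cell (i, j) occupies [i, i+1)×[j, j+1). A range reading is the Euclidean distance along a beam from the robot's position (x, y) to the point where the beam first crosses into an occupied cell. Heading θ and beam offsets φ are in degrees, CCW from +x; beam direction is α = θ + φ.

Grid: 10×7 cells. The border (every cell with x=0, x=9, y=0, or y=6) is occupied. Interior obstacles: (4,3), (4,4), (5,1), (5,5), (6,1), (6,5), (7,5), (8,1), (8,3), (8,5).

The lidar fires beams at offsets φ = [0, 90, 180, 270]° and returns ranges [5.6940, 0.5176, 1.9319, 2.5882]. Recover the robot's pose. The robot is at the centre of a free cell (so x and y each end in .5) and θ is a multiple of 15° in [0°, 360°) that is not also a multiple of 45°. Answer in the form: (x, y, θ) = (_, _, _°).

(x, y, θ) = (6.5, 2.5, 195°)

Enumerate (i+0.5, j+0.5, θ) over the 30 free cells and 16 admissible headings. For each, cast all 4 beams and compare to the given ranges.
  (2.5, 5.5, 15°): beam 1 = 1.9319 ≠ 5.6940 ✗
  (1.5, 4.5, 120°): beam 1 = 1.0000 ≠ 5.6940 ✗
  (8.5, 4.5, 30°): beam 1 = 0.5774 ≠ 5.6940 ✗
  …
  (6.5, 2.5, 195°): r_1=5.6940, r_2=0.5176, r_3=1.9319, r_4=2.5882 — all match ✓
Only this pose fits every beam.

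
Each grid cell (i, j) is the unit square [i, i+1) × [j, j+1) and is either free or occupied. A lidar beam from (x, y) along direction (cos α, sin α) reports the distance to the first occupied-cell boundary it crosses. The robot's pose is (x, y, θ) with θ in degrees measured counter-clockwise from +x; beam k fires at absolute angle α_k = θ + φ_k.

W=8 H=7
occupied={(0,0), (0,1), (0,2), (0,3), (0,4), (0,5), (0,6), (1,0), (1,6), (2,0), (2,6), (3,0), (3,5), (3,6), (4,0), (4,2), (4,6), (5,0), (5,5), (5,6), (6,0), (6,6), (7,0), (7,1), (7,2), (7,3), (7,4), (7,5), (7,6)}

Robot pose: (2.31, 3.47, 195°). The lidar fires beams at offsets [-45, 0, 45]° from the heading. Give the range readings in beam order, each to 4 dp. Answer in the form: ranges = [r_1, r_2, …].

ranges = [1.5127, 1.3562, 2.6200]

beam 1: φ=-45°, α=150°
  cosα=-0.8660 sinα=0.5000 | (2,3) | tMaxX 0.3580 tMaxY 1.0600 | tΔX 1.1547 tΔY 2.0000
    t=0.3580 [x] (1,3)
    t=1.0600 [y] (1,4)
    t=1.5127 [x] (0,4) — stop
  → r_1 = 1.5127
beam 2: φ=0°, α=195°
  cosα=-0.9659 sinα=-0.2588 | (2,3) | tMaxX 0.3209 tMaxY 1.8159 | tΔX 1.0353 tΔY 3.8637
    t=0.3209 [x] (1,3)
    t=1.3562 [x] (0,3) — stop
  → r_2 = 1.3562
beam 3: φ=45°, α=240°
  cosα=-0.5000 sinα=-0.8660 | (2,3) | tMaxX 0.6200 tMaxY 0.5427 | tΔX 2.0000 tΔY 1.1547
    t=0.5427 [y] (2,2)
    t=0.6200 [x] (1,2)
    t=1.6974 [y] (1,1)
    t=2.6200 [x] (0,1) — stop
  → r_3 = 2.6200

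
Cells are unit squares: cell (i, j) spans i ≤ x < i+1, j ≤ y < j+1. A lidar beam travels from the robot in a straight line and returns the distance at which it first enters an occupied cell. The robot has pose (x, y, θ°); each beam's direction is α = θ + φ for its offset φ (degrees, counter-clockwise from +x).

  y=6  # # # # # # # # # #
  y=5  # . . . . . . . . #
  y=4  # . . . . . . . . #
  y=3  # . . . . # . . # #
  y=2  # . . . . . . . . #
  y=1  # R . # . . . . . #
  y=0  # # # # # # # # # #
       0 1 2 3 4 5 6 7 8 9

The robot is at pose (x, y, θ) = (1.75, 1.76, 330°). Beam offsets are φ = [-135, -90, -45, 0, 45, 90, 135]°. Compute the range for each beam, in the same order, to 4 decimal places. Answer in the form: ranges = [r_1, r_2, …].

ranges = [0.7765, 0.8776, 0.7868, 1.4434, 6.4705, 4.8959, 2.8978]

beam 1: φ=-135°, α=195°
  direction (-0.9659, -0.2588); cell (1,1); t to first gridline: x 0.7765, y 2.9364 (then +1.0353 / +3.8637)
    (0,1) via x @ 0.7765  # hit
  → r_1 = 0.7765
beam 2: φ=-90°, α=240°
  direction (-0.5000, -0.8660); cell (1,1); t to first gridline: x 1.5000, y 0.8776 (then +2.0000 / +1.1547)
    (1,0) via y @ 0.8776  # hit
  → r_2 = 0.8776
beam 3: φ=-45°, α=285°
  direction (0.2588, -0.9659); cell (1,1); t to first gridline: x 0.9659, y 0.7868 (then +3.8637 / +1.0353)
    (1,0) via y @ 0.7868  # hit
  → r_3 = 0.7868
beam 4: φ=0°, α=330°
  direction (0.8660, -0.5000); cell (1,1); t to first gridline: x 0.2887, y 1.5200 (then +1.1547 / +2.0000)
    (2,1) via x @ 0.2887
    (3,1) via x @ 1.4434  # hit
  → r_4 = 1.4434
beam 5: φ=45°, α=15°
  direction (0.9659, 0.2588); cell (1,1); t to first gridline: x 0.2588, y 0.9273 (then +1.0353 / +3.8637)
    (2,1) via x @ 0.2588
    (2,2) via y @ 0.9273
    (3,2) via x @ 1.2941
    (4,2) via x @ 2.3294
    (5,2) via x @ 3.3646
    (6,2) via x @ 4.3999
    (6,3) via y @ 4.7910
    (7,3) via x @ 5.4352
    (8,3) via x @ 6.4705  # hit
  → r_5 = 6.4705
beam 6: φ=90°, α=60°
  direction (0.5000, 0.8660); cell (1,1); t to first gridline: x 0.5000, y 0.2771 (then +2.0000 / +1.1547)
    (1,2) via y @ 0.2771
    (2,2) via x @ 0.5000
    (2,3) via y @ 1.4318
    (3,3) via x @ 2.5000
    (3,4) via y @ 2.5865
    (3,5) via y @ 3.7412
    (4,5) via x @ 4.5000
    (4,6) via y @ 4.8959  # hit
  → r_6 = 4.8959
beam 7: φ=135°, α=105°
  direction (-0.2588, 0.9659); cell (1,1); t to first gridline: x 2.8978, y 0.2485 (then +3.8637 / +1.0353)
    (1,2) via y @ 0.2485
    (1,3) via y @ 1.2837
    (1,4) via y @ 2.3190
    (0,4) via x @ 2.8978  # hit
  → r_7 = 2.8978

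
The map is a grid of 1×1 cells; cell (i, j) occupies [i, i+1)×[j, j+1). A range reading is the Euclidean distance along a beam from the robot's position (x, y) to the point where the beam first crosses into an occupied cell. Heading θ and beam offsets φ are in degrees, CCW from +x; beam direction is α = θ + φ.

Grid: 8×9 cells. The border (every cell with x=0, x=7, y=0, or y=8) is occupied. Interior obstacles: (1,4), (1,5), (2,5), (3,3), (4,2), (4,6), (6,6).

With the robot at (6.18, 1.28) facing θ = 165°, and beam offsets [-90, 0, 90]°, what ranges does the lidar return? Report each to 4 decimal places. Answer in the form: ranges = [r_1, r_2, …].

beam 1: φ=-90°, α=75°
  direction (0.2588, 0.9659); cell (6,1); t to first gridline: x 3.1682, y 0.7454 (then +3.8637 / +1.0353)
    (6,2) via y @ 0.7454
    (6,3) via y @ 1.7807
    (6,4) via y @ 2.8160
    (7,4) via x @ 3.1682  # hit
  → r_1 = 3.1682
beam 2: φ=0°, α=165°
  direction (-0.9659, 0.2588); cell (6,1); t to first gridline: x 0.1863, y 2.7819 (then +1.0353 / +3.8637)
    (5,1) via x @ 0.1863
    (4,1) via x @ 1.2216
    (3,1) via x @ 2.2569
    (3,2) via y @ 2.7819
    (2,2) via x @ 3.2922
    (1,2) via x @ 4.3275
    (0,2) via x @ 5.3627  # hit
  → r_2 = 5.3627
beam 3: φ=90°, α=255°
  direction (-0.2588, -0.9659); cell (6,1); t to first gridline: x 0.6955, y 0.2899 (then +3.8637 / +1.0353)
    (6,0) via y @ 0.2899  # hit
  → r_3 = 0.2899

ranges = [3.1682, 5.3627, 0.2899]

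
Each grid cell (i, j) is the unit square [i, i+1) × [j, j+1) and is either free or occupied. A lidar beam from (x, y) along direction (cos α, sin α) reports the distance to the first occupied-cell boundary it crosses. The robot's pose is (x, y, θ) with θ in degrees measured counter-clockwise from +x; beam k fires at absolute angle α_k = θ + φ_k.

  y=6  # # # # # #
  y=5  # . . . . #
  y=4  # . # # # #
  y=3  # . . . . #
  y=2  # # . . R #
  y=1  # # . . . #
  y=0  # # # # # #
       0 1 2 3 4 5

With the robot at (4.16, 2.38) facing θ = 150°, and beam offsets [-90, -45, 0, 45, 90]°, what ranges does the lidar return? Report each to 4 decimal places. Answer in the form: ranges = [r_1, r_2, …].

beam 1: φ=-90°, α=60°
  d=(0.5000,0.8660)  start (4,2)  tX=1.6800 tY=0.7159  stride 1/|dx|=2.0000 1/|dy|=1.1547
    cross y-line → (4,3), t=0.7159
    cross x-line → (5,3), t=1.6800 (wall)
  → r_1 = 1.6800
beam 2: φ=-45°, α=105°
  d=(-0.2588,0.9659)  start (4,2)  tX=0.6182 tY=0.6419  stride 1/|dx|=3.8637 1/|dy|=1.0353
    cross x-line → (3,2), t=0.6182
    cross y-line → (3,3), t=0.6419
    cross y-line → (3,4), t=1.6771 (wall)
  → r_2 = 1.6771
beam 3: φ=0°, α=150°
  d=(-0.8660,0.5000)  start (4,2)  tX=0.1848 tY=1.2400  stride 1/|dx|=1.1547 1/|dy|=2.0000
    cross x-line → (3,2), t=0.1848
    cross y-line → (3,3), t=1.2400
    cross x-line → (2,3), t=1.3395
    cross x-line → (1,3), t=2.4942
    cross y-line → (1,4), t=3.2400
    cross x-line → (0,4), t=3.6489 (wall)
  → r_3 = 3.6489
beam 4: φ=45°, α=195°
  d=(-0.9659,-0.2588)  start (4,2)  tX=0.1656 tY=1.4682  stride 1/|dx|=1.0353 1/|dy|=3.8637
    cross x-line → (3,2), t=0.1656
    cross x-line → (2,2), t=1.2009
    cross y-line → (2,1), t=1.4682
    cross x-line → (1,1), t=2.2362 (wall)
  → r_4 = 2.2362
beam 5: φ=90°, α=240°
  d=(-0.5000,-0.8660)  start (4,2)  tX=0.3200 tY=0.4388  stride 1/|dx|=2.0000 1/|dy|=1.1547
    cross x-line → (3,2), t=0.3200
    cross y-line → (3,1), t=0.4388
    cross y-line → (3,0), t=1.5935 (wall)
  → r_5 = 1.5935

ranges = [1.6800, 1.6771, 3.6489, 2.2362, 1.5935]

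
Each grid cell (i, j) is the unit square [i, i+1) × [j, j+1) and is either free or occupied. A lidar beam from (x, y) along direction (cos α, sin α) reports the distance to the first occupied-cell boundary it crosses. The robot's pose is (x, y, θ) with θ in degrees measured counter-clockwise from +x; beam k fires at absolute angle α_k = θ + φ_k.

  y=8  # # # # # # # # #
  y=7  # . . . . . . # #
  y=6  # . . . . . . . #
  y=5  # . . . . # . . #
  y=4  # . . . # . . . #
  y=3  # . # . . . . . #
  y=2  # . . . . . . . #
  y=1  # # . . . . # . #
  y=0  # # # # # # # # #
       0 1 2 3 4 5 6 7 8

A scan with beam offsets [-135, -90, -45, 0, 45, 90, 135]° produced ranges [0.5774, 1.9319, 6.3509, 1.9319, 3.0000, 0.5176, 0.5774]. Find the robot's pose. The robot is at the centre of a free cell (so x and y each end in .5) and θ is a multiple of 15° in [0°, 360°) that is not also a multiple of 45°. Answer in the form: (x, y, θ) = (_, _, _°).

The pose lattice has 43·16 = 688 candidates. Test each by forward raycasting.
  (4.5, 5.5, 210°): beam 1 = 2.5882 ≠ 0.5774 ✗
  (4.5, 6.5, 255°): beam 1 = 1.7321 ≠ 0.5774 ✗
  (4.5, 3.5, 120°): beam 1 = 3.6235 ≠ 0.5774 ✗
  (5.5, 4.5, 285°): beam 2 = 0.5176 ≠ 1.9319 ✗
  (7.5, 4.5, 15°): beam 1 = 2.8868 ≠ 0.5774 ✗
  …
  (6.5, 7.5, 255°): r_1=0.5774, r_2=1.9319, r_3=6.3509, r_4=1.9319, r_5=3.0000, r_6=0.5176, r_7=0.5774 — all match ✓
No second candidate reproduces the full scan.

(x, y, θ) = (6.5, 7.5, 255°)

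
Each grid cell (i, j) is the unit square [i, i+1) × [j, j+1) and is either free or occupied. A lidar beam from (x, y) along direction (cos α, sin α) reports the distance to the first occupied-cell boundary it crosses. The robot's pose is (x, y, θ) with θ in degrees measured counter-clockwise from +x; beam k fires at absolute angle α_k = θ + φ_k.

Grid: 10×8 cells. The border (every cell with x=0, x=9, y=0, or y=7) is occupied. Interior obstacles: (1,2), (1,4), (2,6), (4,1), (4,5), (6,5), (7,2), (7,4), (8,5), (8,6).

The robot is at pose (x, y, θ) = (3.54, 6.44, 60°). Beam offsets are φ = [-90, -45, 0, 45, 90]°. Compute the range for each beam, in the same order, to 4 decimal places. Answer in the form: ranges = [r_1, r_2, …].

ranges = [0.8800, 2.1637, 0.6466, 0.5798, 0.6235]

beam 1: φ=-90°, α=330°
  direction (0.8660, -0.5000); cell (3,6); t to first gridline: x 0.5312, y 0.8800 (then +1.1547 / +2.0000)
    (4,6) via x @ 0.5312
    (4,5) via y @ 0.8800  # hit
  → r_1 = 0.8800
beam 2: φ=-45°, α=15°
  direction (0.9659, 0.2588); cell (3,6); t to first gridline: x 0.4762, y 2.1637 (then +1.0353 / +3.8637)
    (4,6) via x @ 0.4762
    (5,6) via x @ 1.5115
    (5,7) via y @ 2.1637  # hit
  → r_2 = 2.1637
beam 3: φ=0°, α=60°
  direction (0.5000, 0.8660); cell (3,6); t to first gridline: x 0.9200, y 0.6466 (then +2.0000 / +1.1547)
    (3,7) via y @ 0.6466  # hit
  → r_3 = 0.6466
beam 4: φ=45°, α=105°
  direction (-0.2588, 0.9659); cell (3,6); t to first gridline: x 2.0864, y 0.5798 (then +3.8637 / +1.0353)
    (3,7) via y @ 0.5798  # hit
  → r_4 = 0.5798
beam 5: φ=90°, α=150°
  direction (-0.8660, 0.5000); cell (3,6); t to first gridline: x 0.6235, y 1.1200 (then +1.1547 / +2.0000)
    (2,6) via x @ 0.6235  # hit
  → r_5 = 0.6235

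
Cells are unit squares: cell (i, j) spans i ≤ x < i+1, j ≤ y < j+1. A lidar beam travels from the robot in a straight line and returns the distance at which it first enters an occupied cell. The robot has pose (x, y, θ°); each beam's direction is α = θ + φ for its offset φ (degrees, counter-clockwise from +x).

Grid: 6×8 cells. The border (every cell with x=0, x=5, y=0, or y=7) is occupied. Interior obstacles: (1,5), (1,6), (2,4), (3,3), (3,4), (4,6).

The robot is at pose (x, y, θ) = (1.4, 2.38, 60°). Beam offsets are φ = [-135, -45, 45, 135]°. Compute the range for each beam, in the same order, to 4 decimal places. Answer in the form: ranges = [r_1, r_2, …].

ranges = [1.4287, 2.3955, 1.5455, 0.4141]

beam 1: φ=-135°, α=285°
  d=(0.2588,-0.9659)  start (1,2)  tX=2.3182 tY=0.3934  stride 1/|dx|=3.8637 1/|dy|=1.0353
    cross y-line → (1,1), t=0.3934
    cross y-line → (1,0), t=1.4287 (wall)
  → r_1 = 1.4287
beam 2: φ=-45°, α=15°
  d=(0.9659,0.2588)  start (1,2)  tX=0.6212 tY=2.3955  stride 1/|dx|=1.0353 1/|dy|=3.8637
    cross x-line → (2,2), t=0.6212
    cross x-line → (3,2), t=1.6564
    cross y-line → (3,3), t=2.3955 (wall)
  → r_2 = 2.3955
beam 3: φ=45°, α=105°
  d=(-0.2588,0.9659)  start (1,2)  tX=1.5455 tY=0.6419  stride 1/|dx|=3.8637 1/|dy|=1.0353
    cross y-line → (1,3), t=0.6419
    cross x-line → (0,3), t=1.5455 (wall)
  → r_3 = 1.5455
beam 4: φ=135°, α=195°
  d=(-0.9659,-0.2588)  start (1,2)  tX=0.4141 tY=1.4682  stride 1/|dx|=1.0353 1/|dy|=3.8637
    cross x-line → (0,2), t=0.4141 (wall)
  → r_4 = 0.4141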